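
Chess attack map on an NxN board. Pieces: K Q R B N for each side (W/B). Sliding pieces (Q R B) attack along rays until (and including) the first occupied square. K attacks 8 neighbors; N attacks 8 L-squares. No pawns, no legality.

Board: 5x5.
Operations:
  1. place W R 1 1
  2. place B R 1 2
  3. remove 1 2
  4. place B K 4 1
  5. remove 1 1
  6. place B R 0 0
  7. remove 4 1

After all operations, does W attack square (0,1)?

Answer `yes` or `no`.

Answer: no

Derivation:
Op 1: place WR@(1,1)
Op 2: place BR@(1,2)
Op 3: remove (1,2)
Op 4: place BK@(4,1)
Op 5: remove (1,1)
Op 6: place BR@(0,0)
Op 7: remove (4,1)
Per-piece attacks for W:
W attacks (0,1): no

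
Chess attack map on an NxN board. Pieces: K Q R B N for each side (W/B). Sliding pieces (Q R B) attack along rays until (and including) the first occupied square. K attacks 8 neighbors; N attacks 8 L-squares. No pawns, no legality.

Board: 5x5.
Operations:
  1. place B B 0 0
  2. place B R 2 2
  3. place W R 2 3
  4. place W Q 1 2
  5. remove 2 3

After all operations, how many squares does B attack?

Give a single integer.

Op 1: place BB@(0,0)
Op 2: place BR@(2,2)
Op 3: place WR@(2,3)
Op 4: place WQ@(1,2)
Op 5: remove (2,3)
Per-piece attacks for B:
  BB@(0,0): attacks (1,1) (2,2) [ray(1,1) blocked at (2,2)]
  BR@(2,2): attacks (2,3) (2,4) (2,1) (2,0) (3,2) (4,2) (1,2) [ray(-1,0) blocked at (1,2)]
Union (9 distinct): (1,1) (1,2) (2,0) (2,1) (2,2) (2,3) (2,4) (3,2) (4,2)

Answer: 9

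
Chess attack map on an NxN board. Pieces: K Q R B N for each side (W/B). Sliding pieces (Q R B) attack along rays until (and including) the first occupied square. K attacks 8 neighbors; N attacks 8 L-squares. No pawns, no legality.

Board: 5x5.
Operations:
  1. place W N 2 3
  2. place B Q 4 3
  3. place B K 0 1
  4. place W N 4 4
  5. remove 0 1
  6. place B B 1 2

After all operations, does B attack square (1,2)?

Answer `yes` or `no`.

Op 1: place WN@(2,3)
Op 2: place BQ@(4,3)
Op 3: place BK@(0,1)
Op 4: place WN@(4,4)
Op 5: remove (0,1)
Op 6: place BB@(1,2)
Per-piece attacks for B:
  BB@(1,2): attacks (2,3) (2,1) (3,0) (0,3) (0,1) [ray(1,1) blocked at (2,3)]
  BQ@(4,3): attacks (4,4) (4,2) (4,1) (4,0) (3,3) (2,3) (3,4) (3,2) (2,1) (1,0) [ray(0,1) blocked at (4,4); ray(-1,0) blocked at (2,3)]
B attacks (1,2): no

Answer: no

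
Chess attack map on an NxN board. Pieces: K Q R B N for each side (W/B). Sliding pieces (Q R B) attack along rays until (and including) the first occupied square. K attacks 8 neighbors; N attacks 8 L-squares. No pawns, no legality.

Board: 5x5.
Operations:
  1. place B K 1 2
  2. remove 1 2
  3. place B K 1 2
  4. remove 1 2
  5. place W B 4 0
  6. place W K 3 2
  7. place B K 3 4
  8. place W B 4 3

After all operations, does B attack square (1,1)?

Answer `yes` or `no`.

Answer: no

Derivation:
Op 1: place BK@(1,2)
Op 2: remove (1,2)
Op 3: place BK@(1,2)
Op 4: remove (1,2)
Op 5: place WB@(4,0)
Op 6: place WK@(3,2)
Op 7: place BK@(3,4)
Op 8: place WB@(4,3)
Per-piece attacks for B:
  BK@(3,4): attacks (3,3) (4,4) (2,4) (4,3) (2,3)
B attacks (1,1): no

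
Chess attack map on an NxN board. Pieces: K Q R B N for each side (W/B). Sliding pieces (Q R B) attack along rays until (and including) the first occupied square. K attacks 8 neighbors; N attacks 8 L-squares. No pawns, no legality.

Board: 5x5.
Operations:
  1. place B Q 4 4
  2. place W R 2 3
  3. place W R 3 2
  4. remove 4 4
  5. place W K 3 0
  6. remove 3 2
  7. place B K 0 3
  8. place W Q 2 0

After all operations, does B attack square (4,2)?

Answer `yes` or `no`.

Answer: no

Derivation:
Op 1: place BQ@(4,4)
Op 2: place WR@(2,3)
Op 3: place WR@(3,2)
Op 4: remove (4,4)
Op 5: place WK@(3,0)
Op 6: remove (3,2)
Op 7: place BK@(0,3)
Op 8: place WQ@(2,0)
Per-piece attacks for B:
  BK@(0,3): attacks (0,4) (0,2) (1,3) (1,4) (1,2)
B attacks (4,2): no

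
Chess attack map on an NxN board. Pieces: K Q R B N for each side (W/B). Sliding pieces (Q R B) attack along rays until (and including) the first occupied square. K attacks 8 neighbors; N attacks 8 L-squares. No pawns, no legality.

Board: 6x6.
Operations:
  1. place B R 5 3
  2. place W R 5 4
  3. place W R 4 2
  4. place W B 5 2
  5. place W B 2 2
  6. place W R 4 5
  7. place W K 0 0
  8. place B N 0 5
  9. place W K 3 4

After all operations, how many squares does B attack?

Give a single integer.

Answer: 8

Derivation:
Op 1: place BR@(5,3)
Op 2: place WR@(5,4)
Op 3: place WR@(4,2)
Op 4: place WB@(5,2)
Op 5: place WB@(2,2)
Op 6: place WR@(4,5)
Op 7: place WK@(0,0)
Op 8: place BN@(0,5)
Op 9: place WK@(3,4)
Per-piece attacks for B:
  BN@(0,5): attacks (1,3) (2,4)
  BR@(5,3): attacks (5,4) (5,2) (4,3) (3,3) (2,3) (1,3) (0,3) [ray(0,1) blocked at (5,4); ray(0,-1) blocked at (5,2)]
Union (8 distinct): (0,3) (1,3) (2,3) (2,4) (3,3) (4,3) (5,2) (5,4)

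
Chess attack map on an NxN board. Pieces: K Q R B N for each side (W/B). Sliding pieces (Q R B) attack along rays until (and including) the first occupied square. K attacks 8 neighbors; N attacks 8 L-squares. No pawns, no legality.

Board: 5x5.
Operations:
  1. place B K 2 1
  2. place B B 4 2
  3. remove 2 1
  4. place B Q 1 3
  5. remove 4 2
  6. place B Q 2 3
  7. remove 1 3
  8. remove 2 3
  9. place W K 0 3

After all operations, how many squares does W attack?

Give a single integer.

Answer: 5

Derivation:
Op 1: place BK@(2,1)
Op 2: place BB@(4,2)
Op 3: remove (2,1)
Op 4: place BQ@(1,3)
Op 5: remove (4,2)
Op 6: place BQ@(2,3)
Op 7: remove (1,3)
Op 8: remove (2,3)
Op 9: place WK@(0,3)
Per-piece attacks for W:
  WK@(0,3): attacks (0,4) (0,2) (1,3) (1,4) (1,2)
Union (5 distinct): (0,2) (0,4) (1,2) (1,3) (1,4)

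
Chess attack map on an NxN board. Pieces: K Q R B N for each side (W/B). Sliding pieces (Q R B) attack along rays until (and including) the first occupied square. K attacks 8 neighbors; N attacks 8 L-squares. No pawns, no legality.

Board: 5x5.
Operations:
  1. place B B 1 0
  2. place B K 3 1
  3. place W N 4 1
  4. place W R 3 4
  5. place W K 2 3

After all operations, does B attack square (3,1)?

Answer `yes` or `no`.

Answer: no

Derivation:
Op 1: place BB@(1,0)
Op 2: place BK@(3,1)
Op 3: place WN@(4,1)
Op 4: place WR@(3,4)
Op 5: place WK@(2,3)
Per-piece attacks for B:
  BB@(1,0): attacks (2,1) (3,2) (4,3) (0,1)
  BK@(3,1): attacks (3,2) (3,0) (4,1) (2,1) (4,2) (4,0) (2,2) (2,0)
B attacks (3,1): no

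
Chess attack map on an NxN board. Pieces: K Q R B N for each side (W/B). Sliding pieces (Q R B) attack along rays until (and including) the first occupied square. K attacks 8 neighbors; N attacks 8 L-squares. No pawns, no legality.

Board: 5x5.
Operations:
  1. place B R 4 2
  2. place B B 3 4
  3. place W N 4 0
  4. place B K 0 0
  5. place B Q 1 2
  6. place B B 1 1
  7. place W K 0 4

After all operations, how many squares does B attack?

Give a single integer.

Op 1: place BR@(4,2)
Op 2: place BB@(3,4)
Op 3: place WN@(4,0)
Op 4: place BK@(0,0)
Op 5: place BQ@(1,2)
Op 6: place BB@(1,1)
Op 7: place WK@(0,4)
Per-piece attacks for B:
  BK@(0,0): attacks (0,1) (1,0) (1,1)
  BB@(1,1): attacks (2,2) (3,3) (4,4) (2,0) (0,2) (0,0) [ray(-1,-1) blocked at (0,0)]
  BQ@(1,2): attacks (1,3) (1,4) (1,1) (2,2) (3,2) (4,2) (0,2) (2,3) (3,4) (2,1) (3,0) (0,3) (0,1) [ray(0,-1) blocked at (1,1); ray(1,0) blocked at (4,2); ray(1,1) blocked at (3,4)]
  BB@(3,4): attacks (4,3) (2,3) (1,2) [ray(-1,-1) blocked at (1,2)]
  BR@(4,2): attacks (4,3) (4,4) (4,1) (4,0) (3,2) (2,2) (1,2) [ray(0,-1) blocked at (4,0); ray(-1,0) blocked at (1,2)]
Union (22 distinct): (0,0) (0,1) (0,2) (0,3) (1,0) (1,1) (1,2) (1,3) (1,4) (2,0) (2,1) (2,2) (2,3) (3,0) (3,2) (3,3) (3,4) (4,0) (4,1) (4,2) (4,3) (4,4)

Answer: 22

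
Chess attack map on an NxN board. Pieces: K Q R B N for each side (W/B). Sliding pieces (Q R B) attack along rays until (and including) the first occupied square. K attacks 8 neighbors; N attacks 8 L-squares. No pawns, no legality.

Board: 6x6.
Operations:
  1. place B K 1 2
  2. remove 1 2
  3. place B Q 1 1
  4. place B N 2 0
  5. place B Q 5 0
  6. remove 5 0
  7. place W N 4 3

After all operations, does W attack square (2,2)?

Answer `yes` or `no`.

Op 1: place BK@(1,2)
Op 2: remove (1,2)
Op 3: place BQ@(1,1)
Op 4: place BN@(2,0)
Op 5: place BQ@(5,0)
Op 6: remove (5,0)
Op 7: place WN@(4,3)
Per-piece attacks for W:
  WN@(4,3): attacks (5,5) (3,5) (2,4) (5,1) (3,1) (2,2)
W attacks (2,2): yes

Answer: yes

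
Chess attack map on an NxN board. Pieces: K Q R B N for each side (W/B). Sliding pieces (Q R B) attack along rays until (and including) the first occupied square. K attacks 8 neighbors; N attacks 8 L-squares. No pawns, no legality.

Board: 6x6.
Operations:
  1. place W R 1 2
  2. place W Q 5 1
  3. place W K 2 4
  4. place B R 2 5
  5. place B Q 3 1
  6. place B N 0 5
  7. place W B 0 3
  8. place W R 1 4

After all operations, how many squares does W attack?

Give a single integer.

Op 1: place WR@(1,2)
Op 2: place WQ@(5,1)
Op 3: place WK@(2,4)
Op 4: place BR@(2,5)
Op 5: place BQ@(3,1)
Op 6: place BN@(0,5)
Op 7: place WB@(0,3)
Op 8: place WR@(1,4)
Per-piece attacks for W:
  WB@(0,3): attacks (1,4) (1,2) [ray(1,1) blocked at (1,4); ray(1,-1) blocked at (1,2)]
  WR@(1,2): attacks (1,3) (1,4) (1,1) (1,0) (2,2) (3,2) (4,2) (5,2) (0,2) [ray(0,1) blocked at (1,4)]
  WR@(1,4): attacks (1,5) (1,3) (1,2) (2,4) (0,4) [ray(0,-1) blocked at (1,2); ray(1,0) blocked at (2,4)]
  WK@(2,4): attacks (2,5) (2,3) (3,4) (1,4) (3,5) (3,3) (1,5) (1,3)
  WQ@(5,1): attacks (5,2) (5,3) (5,4) (5,5) (5,0) (4,1) (3,1) (4,2) (3,3) (2,4) (4,0) [ray(-1,0) blocked at (3,1); ray(-1,1) blocked at (2,4)]
Union (25 distinct): (0,2) (0,4) (1,0) (1,1) (1,2) (1,3) (1,4) (1,5) (2,2) (2,3) (2,4) (2,5) (3,1) (3,2) (3,3) (3,4) (3,5) (4,0) (4,1) (4,2) (5,0) (5,2) (5,3) (5,4) (5,5)

Answer: 25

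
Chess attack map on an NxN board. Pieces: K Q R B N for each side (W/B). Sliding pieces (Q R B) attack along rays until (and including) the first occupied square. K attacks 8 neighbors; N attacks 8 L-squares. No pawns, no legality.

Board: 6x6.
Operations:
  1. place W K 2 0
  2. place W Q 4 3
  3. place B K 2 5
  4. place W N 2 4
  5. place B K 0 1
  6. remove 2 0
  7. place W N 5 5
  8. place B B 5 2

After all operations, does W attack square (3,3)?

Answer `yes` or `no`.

Answer: yes

Derivation:
Op 1: place WK@(2,0)
Op 2: place WQ@(4,3)
Op 3: place BK@(2,5)
Op 4: place WN@(2,4)
Op 5: place BK@(0,1)
Op 6: remove (2,0)
Op 7: place WN@(5,5)
Op 8: place BB@(5,2)
Per-piece attacks for W:
  WN@(2,4): attacks (4,5) (0,5) (3,2) (4,3) (1,2) (0,3)
  WQ@(4,3): attacks (4,4) (4,5) (4,2) (4,1) (4,0) (5,3) (3,3) (2,3) (1,3) (0,3) (5,4) (5,2) (3,4) (2,5) (3,2) (2,1) (1,0) [ray(1,-1) blocked at (5,2); ray(-1,1) blocked at (2,5)]
  WN@(5,5): attacks (4,3) (3,4)
W attacks (3,3): yes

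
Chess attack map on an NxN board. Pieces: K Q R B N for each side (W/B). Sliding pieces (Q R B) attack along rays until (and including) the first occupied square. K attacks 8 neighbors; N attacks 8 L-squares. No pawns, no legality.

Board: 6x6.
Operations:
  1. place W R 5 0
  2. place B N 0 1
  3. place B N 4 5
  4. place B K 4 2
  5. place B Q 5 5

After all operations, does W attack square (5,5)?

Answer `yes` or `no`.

Op 1: place WR@(5,0)
Op 2: place BN@(0,1)
Op 3: place BN@(4,5)
Op 4: place BK@(4,2)
Op 5: place BQ@(5,5)
Per-piece attacks for W:
  WR@(5,0): attacks (5,1) (5,2) (5,3) (5,4) (5,5) (4,0) (3,0) (2,0) (1,0) (0,0) [ray(0,1) blocked at (5,5)]
W attacks (5,5): yes

Answer: yes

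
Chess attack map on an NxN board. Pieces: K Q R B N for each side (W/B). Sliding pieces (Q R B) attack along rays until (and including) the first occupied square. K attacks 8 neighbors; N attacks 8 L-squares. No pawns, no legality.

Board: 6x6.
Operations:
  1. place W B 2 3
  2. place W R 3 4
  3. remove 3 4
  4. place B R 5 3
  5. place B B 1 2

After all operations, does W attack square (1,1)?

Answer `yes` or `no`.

Op 1: place WB@(2,3)
Op 2: place WR@(3,4)
Op 3: remove (3,4)
Op 4: place BR@(5,3)
Op 5: place BB@(1,2)
Per-piece attacks for W:
  WB@(2,3): attacks (3,4) (4,5) (3,2) (4,1) (5,0) (1,4) (0,5) (1,2) [ray(-1,-1) blocked at (1,2)]
W attacks (1,1): no

Answer: no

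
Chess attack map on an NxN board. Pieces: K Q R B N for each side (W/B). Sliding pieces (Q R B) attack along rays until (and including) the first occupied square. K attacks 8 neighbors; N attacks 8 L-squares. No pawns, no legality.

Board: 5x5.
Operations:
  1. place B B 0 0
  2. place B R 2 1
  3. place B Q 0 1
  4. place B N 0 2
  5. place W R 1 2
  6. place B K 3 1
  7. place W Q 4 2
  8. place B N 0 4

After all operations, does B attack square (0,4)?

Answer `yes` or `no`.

Op 1: place BB@(0,0)
Op 2: place BR@(2,1)
Op 3: place BQ@(0,1)
Op 4: place BN@(0,2)
Op 5: place WR@(1,2)
Op 6: place BK@(3,1)
Op 7: place WQ@(4,2)
Op 8: place BN@(0,4)
Per-piece attacks for B:
  BB@(0,0): attacks (1,1) (2,2) (3,3) (4,4)
  BQ@(0,1): attacks (0,2) (0,0) (1,1) (2,1) (1,2) (1,0) [ray(0,1) blocked at (0,2); ray(0,-1) blocked at (0,0); ray(1,0) blocked at (2,1); ray(1,1) blocked at (1,2)]
  BN@(0,2): attacks (1,4) (2,3) (1,0) (2,1)
  BN@(0,4): attacks (1,2) (2,3)
  BR@(2,1): attacks (2,2) (2,3) (2,4) (2,0) (3,1) (1,1) (0,1) [ray(1,0) blocked at (3,1); ray(-1,0) blocked at (0,1)]
  BK@(3,1): attacks (3,2) (3,0) (4,1) (2,1) (4,2) (4,0) (2,2) (2,0)
B attacks (0,4): no

Answer: no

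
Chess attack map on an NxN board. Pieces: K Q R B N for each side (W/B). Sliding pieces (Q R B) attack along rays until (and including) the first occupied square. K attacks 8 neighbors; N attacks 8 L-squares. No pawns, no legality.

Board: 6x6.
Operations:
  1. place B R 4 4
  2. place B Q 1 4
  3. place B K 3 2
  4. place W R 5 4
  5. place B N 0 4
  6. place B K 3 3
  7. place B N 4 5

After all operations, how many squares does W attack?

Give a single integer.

Op 1: place BR@(4,4)
Op 2: place BQ@(1,4)
Op 3: place BK@(3,2)
Op 4: place WR@(5,4)
Op 5: place BN@(0,4)
Op 6: place BK@(3,3)
Op 7: place BN@(4,5)
Per-piece attacks for W:
  WR@(5,4): attacks (5,5) (5,3) (5,2) (5,1) (5,0) (4,4) [ray(-1,0) blocked at (4,4)]
Union (6 distinct): (4,4) (5,0) (5,1) (5,2) (5,3) (5,5)

Answer: 6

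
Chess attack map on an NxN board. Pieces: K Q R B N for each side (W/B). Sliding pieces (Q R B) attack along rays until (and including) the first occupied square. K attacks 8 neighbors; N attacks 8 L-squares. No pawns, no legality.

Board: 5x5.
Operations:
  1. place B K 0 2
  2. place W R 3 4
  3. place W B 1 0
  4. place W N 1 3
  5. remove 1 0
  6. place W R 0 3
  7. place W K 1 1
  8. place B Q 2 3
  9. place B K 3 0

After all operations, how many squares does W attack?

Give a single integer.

Op 1: place BK@(0,2)
Op 2: place WR@(3,4)
Op 3: place WB@(1,0)
Op 4: place WN@(1,3)
Op 5: remove (1,0)
Op 6: place WR@(0,3)
Op 7: place WK@(1,1)
Op 8: place BQ@(2,3)
Op 9: place BK@(3,0)
Per-piece attacks for W:
  WR@(0,3): attacks (0,4) (0,2) (1,3) [ray(0,-1) blocked at (0,2); ray(1,0) blocked at (1,3)]
  WK@(1,1): attacks (1,2) (1,0) (2,1) (0,1) (2,2) (2,0) (0,2) (0,0)
  WN@(1,3): attacks (3,4) (2,1) (3,2) (0,1)
  WR@(3,4): attacks (3,3) (3,2) (3,1) (3,0) (4,4) (2,4) (1,4) (0,4) [ray(0,-1) blocked at (3,0)]
Union (18 distinct): (0,0) (0,1) (0,2) (0,4) (1,0) (1,2) (1,3) (1,4) (2,0) (2,1) (2,2) (2,4) (3,0) (3,1) (3,2) (3,3) (3,4) (4,4)

Answer: 18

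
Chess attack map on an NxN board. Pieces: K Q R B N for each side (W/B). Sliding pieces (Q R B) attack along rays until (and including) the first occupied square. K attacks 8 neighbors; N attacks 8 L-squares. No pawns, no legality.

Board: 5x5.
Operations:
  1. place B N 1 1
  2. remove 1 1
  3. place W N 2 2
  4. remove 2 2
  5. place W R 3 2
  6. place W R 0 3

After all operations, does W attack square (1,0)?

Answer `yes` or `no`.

Answer: no

Derivation:
Op 1: place BN@(1,1)
Op 2: remove (1,1)
Op 3: place WN@(2,2)
Op 4: remove (2,2)
Op 5: place WR@(3,2)
Op 6: place WR@(0,3)
Per-piece attacks for W:
  WR@(0,3): attacks (0,4) (0,2) (0,1) (0,0) (1,3) (2,3) (3,3) (4,3)
  WR@(3,2): attacks (3,3) (3,4) (3,1) (3,0) (4,2) (2,2) (1,2) (0,2)
W attacks (1,0): no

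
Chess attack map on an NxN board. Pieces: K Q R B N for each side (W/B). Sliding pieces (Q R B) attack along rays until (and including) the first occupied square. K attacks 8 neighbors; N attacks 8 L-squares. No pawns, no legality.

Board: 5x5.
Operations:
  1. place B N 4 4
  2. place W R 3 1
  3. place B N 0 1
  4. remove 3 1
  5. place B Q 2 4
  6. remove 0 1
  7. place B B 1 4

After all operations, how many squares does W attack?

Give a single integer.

Op 1: place BN@(4,4)
Op 2: place WR@(3,1)
Op 3: place BN@(0,1)
Op 4: remove (3,1)
Op 5: place BQ@(2,4)
Op 6: remove (0,1)
Op 7: place BB@(1,4)
Per-piece attacks for W:
Union (0 distinct): (none)

Answer: 0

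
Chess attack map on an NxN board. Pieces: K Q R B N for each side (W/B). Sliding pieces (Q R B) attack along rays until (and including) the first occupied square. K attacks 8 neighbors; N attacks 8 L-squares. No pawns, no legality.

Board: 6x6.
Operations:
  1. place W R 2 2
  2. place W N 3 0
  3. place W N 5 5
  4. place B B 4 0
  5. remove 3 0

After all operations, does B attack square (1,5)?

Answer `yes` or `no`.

Op 1: place WR@(2,2)
Op 2: place WN@(3,0)
Op 3: place WN@(5,5)
Op 4: place BB@(4,0)
Op 5: remove (3,0)
Per-piece attacks for B:
  BB@(4,0): attacks (5,1) (3,1) (2,2) [ray(-1,1) blocked at (2,2)]
B attacks (1,5): no

Answer: no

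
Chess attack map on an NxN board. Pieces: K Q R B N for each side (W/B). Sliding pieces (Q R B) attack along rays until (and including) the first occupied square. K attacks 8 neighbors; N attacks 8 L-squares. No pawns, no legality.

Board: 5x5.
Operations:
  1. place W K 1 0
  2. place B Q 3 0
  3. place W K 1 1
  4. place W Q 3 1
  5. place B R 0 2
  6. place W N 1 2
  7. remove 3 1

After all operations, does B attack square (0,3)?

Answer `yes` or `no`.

Op 1: place WK@(1,0)
Op 2: place BQ@(3,0)
Op 3: place WK@(1,1)
Op 4: place WQ@(3,1)
Op 5: place BR@(0,2)
Op 6: place WN@(1,2)
Op 7: remove (3,1)
Per-piece attacks for B:
  BR@(0,2): attacks (0,3) (0,4) (0,1) (0,0) (1,2) [ray(1,0) blocked at (1,2)]
  BQ@(3,0): attacks (3,1) (3,2) (3,3) (3,4) (4,0) (2,0) (1,0) (4,1) (2,1) (1,2) [ray(-1,0) blocked at (1,0); ray(-1,1) blocked at (1,2)]
B attacks (0,3): yes

Answer: yes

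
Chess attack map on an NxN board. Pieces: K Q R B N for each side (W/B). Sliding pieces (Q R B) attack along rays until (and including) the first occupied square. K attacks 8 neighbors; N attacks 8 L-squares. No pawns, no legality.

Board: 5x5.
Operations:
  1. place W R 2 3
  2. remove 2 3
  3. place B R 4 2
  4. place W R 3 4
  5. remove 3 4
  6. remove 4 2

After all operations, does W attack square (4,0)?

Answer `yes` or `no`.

Answer: no

Derivation:
Op 1: place WR@(2,3)
Op 2: remove (2,3)
Op 3: place BR@(4,2)
Op 4: place WR@(3,4)
Op 5: remove (3,4)
Op 6: remove (4,2)
Per-piece attacks for W:
W attacks (4,0): no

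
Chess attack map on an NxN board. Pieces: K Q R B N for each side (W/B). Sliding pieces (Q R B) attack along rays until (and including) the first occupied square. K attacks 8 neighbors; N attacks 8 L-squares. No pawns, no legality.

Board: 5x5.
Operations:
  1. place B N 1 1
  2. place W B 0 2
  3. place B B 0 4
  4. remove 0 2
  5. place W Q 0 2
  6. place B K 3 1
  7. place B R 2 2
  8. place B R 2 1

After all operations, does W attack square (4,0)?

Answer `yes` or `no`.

Answer: no

Derivation:
Op 1: place BN@(1,1)
Op 2: place WB@(0,2)
Op 3: place BB@(0,4)
Op 4: remove (0,2)
Op 5: place WQ@(0,2)
Op 6: place BK@(3,1)
Op 7: place BR@(2,2)
Op 8: place BR@(2,1)
Per-piece attacks for W:
  WQ@(0,2): attacks (0,3) (0,4) (0,1) (0,0) (1,2) (2,2) (1,3) (2,4) (1,1) [ray(0,1) blocked at (0,4); ray(1,0) blocked at (2,2); ray(1,-1) blocked at (1,1)]
W attacks (4,0): no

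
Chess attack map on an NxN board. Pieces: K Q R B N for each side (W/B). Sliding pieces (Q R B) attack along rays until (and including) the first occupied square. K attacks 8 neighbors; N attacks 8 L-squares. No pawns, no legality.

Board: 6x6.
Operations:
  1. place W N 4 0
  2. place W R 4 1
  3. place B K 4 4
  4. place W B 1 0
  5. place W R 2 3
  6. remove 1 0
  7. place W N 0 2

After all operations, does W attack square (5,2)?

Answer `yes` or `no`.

Op 1: place WN@(4,0)
Op 2: place WR@(4,1)
Op 3: place BK@(4,4)
Op 4: place WB@(1,0)
Op 5: place WR@(2,3)
Op 6: remove (1,0)
Op 7: place WN@(0,2)
Per-piece attacks for W:
  WN@(0,2): attacks (1,4) (2,3) (1,0) (2,1)
  WR@(2,3): attacks (2,4) (2,5) (2,2) (2,1) (2,0) (3,3) (4,3) (5,3) (1,3) (0,3)
  WN@(4,0): attacks (5,2) (3,2) (2,1)
  WR@(4,1): attacks (4,2) (4,3) (4,4) (4,0) (5,1) (3,1) (2,1) (1,1) (0,1) [ray(0,1) blocked at (4,4); ray(0,-1) blocked at (4,0)]
W attacks (5,2): yes

Answer: yes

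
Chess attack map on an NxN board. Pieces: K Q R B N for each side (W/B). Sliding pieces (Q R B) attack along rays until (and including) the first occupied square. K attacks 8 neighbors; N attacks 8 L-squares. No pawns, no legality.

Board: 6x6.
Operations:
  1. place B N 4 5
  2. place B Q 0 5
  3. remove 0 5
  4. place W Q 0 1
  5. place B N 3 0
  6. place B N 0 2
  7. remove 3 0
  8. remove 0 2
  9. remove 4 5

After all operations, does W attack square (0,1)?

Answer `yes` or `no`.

Op 1: place BN@(4,5)
Op 2: place BQ@(0,5)
Op 3: remove (0,5)
Op 4: place WQ@(0,1)
Op 5: place BN@(3,0)
Op 6: place BN@(0,2)
Op 7: remove (3,0)
Op 8: remove (0,2)
Op 9: remove (4,5)
Per-piece attacks for W:
  WQ@(0,1): attacks (0,2) (0,3) (0,4) (0,5) (0,0) (1,1) (2,1) (3,1) (4,1) (5,1) (1,2) (2,3) (3,4) (4,5) (1,0)
W attacks (0,1): no

Answer: no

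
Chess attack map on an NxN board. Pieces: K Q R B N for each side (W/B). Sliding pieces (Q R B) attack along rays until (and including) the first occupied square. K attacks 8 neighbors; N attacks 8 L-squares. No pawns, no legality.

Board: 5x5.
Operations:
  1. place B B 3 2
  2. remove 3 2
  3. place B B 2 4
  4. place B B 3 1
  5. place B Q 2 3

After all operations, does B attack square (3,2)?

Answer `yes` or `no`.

Op 1: place BB@(3,2)
Op 2: remove (3,2)
Op 3: place BB@(2,4)
Op 4: place BB@(3,1)
Op 5: place BQ@(2,3)
Per-piece attacks for B:
  BQ@(2,3): attacks (2,4) (2,2) (2,1) (2,0) (3,3) (4,3) (1,3) (0,3) (3,4) (3,2) (4,1) (1,4) (1,2) (0,1) [ray(0,1) blocked at (2,4)]
  BB@(2,4): attacks (3,3) (4,2) (1,3) (0,2)
  BB@(3,1): attacks (4,2) (4,0) (2,2) (1,3) (0,4) (2,0)
B attacks (3,2): yes

Answer: yes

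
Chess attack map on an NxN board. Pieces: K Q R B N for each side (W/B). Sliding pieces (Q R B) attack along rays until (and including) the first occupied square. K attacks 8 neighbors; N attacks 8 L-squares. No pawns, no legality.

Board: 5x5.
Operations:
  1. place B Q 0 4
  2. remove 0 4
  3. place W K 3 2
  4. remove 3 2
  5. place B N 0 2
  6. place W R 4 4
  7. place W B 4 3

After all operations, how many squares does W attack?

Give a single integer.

Op 1: place BQ@(0,4)
Op 2: remove (0,4)
Op 3: place WK@(3,2)
Op 4: remove (3,2)
Op 5: place BN@(0,2)
Op 6: place WR@(4,4)
Op 7: place WB@(4,3)
Per-piece attacks for W:
  WB@(4,3): attacks (3,4) (3,2) (2,1) (1,0)
  WR@(4,4): attacks (4,3) (3,4) (2,4) (1,4) (0,4) [ray(0,-1) blocked at (4,3)]
Union (8 distinct): (0,4) (1,0) (1,4) (2,1) (2,4) (3,2) (3,4) (4,3)

Answer: 8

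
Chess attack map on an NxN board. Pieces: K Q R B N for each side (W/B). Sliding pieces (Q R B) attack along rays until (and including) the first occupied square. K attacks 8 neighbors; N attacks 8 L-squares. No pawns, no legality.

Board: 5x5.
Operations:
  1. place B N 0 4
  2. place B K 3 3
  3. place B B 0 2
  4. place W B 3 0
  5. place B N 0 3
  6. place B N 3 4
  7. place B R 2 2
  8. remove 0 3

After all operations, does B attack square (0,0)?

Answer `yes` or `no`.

Answer: no

Derivation:
Op 1: place BN@(0,4)
Op 2: place BK@(3,3)
Op 3: place BB@(0,2)
Op 4: place WB@(3,0)
Op 5: place BN@(0,3)
Op 6: place BN@(3,4)
Op 7: place BR@(2,2)
Op 8: remove (0,3)
Per-piece attacks for B:
  BB@(0,2): attacks (1,3) (2,4) (1,1) (2,0)
  BN@(0,4): attacks (1,2) (2,3)
  BR@(2,2): attacks (2,3) (2,4) (2,1) (2,0) (3,2) (4,2) (1,2) (0,2) [ray(-1,0) blocked at (0,2)]
  BK@(3,3): attacks (3,4) (3,2) (4,3) (2,3) (4,4) (4,2) (2,4) (2,2)
  BN@(3,4): attacks (4,2) (2,2) (1,3)
B attacks (0,0): no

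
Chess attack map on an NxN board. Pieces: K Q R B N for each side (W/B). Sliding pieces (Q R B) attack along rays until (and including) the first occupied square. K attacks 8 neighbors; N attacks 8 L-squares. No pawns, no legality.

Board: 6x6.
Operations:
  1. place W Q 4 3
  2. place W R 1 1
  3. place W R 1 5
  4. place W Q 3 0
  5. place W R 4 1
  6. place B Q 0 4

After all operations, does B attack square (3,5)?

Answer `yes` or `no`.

Answer: no

Derivation:
Op 1: place WQ@(4,3)
Op 2: place WR@(1,1)
Op 3: place WR@(1,5)
Op 4: place WQ@(3,0)
Op 5: place WR@(4,1)
Op 6: place BQ@(0,4)
Per-piece attacks for B:
  BQ@(0,4): attacks (0,5) (0,3) (0,2) (0,1) (0,0) (1,4) (2,4) (3,4) (4,4) (5,4) (1,5) (1,3) (2,2) (3,1) (4,0) [ray(1,1) blocked at (1,5)]
B attacks (3,5): no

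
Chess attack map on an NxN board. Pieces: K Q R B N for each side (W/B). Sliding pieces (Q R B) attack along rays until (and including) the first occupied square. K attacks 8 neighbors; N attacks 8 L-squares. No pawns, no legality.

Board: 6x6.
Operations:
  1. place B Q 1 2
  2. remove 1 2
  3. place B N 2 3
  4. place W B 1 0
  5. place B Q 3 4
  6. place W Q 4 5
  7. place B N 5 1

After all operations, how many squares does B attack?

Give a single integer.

Op 1: place BQ@(1,2)
Op 2: remove (1,2)
Op 3: place BN@(2,3)
Op 4: place WB@(1,0)
Op 5: place BQ@(3,4)
Op 6: place WQ@(4,5)
Op 7: place BN@(5,1)
Per-piece attacks for B:
  BN@(2,3): attacks (3,5) (4,4) (1,5) (0,4) (3,1) (4,2) (1,1) (0,2)
  BQ@(3,4): attacks (3,5) (3,3) (3,2) (3,1) (3,0) (4,4) (5,4) (2,4) (1,4) (0,4) (4,5) (4,3) (5,2) (2,5) (2,3) [ray(1,1) blocked at (4,5); ray(-1,-1) blocked at (2,3)]
  BN@(5,1): attacks (4,3) (3,2) (3,0)
Union (19 distinct): (0,2) (0,4) (1,1) (1,4) (1,5) (2,3) (2,4) (2,5) (3,0) (3,1) (3,2) (3,3) (3,5) (4,2) (4,3) (4,4) (4,5) (5,2) (5,4)

Answer: 19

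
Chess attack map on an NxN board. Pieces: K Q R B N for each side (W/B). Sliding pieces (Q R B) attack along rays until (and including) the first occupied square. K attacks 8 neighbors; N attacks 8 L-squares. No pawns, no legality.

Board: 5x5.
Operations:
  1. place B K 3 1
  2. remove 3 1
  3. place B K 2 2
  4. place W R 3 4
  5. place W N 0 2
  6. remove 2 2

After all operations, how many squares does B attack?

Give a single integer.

Answer: 0

Derivation:
Op 1: place BK@(3,1)
Op 2: remove (3,1)
Op 3: place BK@(2,2)
Op 4: place WR@(3,4)
Op 5: place WN@(0,2)
Op 6: remove (2,2)
Per-piece attacks for B:
Union (0 distinct): (none)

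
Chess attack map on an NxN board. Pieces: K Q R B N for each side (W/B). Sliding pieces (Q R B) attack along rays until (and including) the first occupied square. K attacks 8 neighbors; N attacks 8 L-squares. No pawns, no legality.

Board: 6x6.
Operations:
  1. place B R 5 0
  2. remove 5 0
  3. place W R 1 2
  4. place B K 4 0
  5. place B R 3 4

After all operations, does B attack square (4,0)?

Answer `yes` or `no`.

Answer: no

Derivation:
Op 1: place BR@(5,0)
Op 2: remove (5,0)
Op 3: place WR@(1,2)
Op 4: place BK@(4,0)
Op 5: place BR@(3,4)
Per-piece attacks for B:
  BR@(3,4): attacks (3,5) (3,3) (3,2) (3,1) (3,0) (4,4) (5,4) (2,4) (1,4) (0,4)
  BK@(4,0): attacks (4,1) (5,0) (3,0) (5,1) (3,1)
B attacks (4,0): no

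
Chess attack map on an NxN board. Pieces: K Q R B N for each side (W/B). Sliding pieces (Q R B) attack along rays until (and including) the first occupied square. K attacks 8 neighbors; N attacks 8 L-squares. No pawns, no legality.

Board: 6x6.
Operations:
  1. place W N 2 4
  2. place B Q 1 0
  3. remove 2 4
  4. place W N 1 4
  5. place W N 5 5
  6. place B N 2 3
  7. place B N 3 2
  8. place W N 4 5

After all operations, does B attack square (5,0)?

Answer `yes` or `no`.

Op 1: place WN@(2,4)
Op 2: place BQ@(1,0)
Op 3: remove (2,4)
Op 4: place WN@(1,4)
Op 5: place WN@(5,5)
Op 6: place BN@(2,3)
Op 7: place BN@(3,2)
Op 8: place WN@(4,5)
Per-piece attacks for B:
  BQ@(1,0): attacks (1,1) (1,2) (1,3) (1,4) (2,0) (3,0) (4,0) (5,0) (0,0) (2,1) (3,2) (0,1) [ray(0,1) blocked at (1,4); ray(1,1) blocked at (3,2)]
  BN@(2,3): attacks (3,5) (4,4) (1,5) (0,4) (3,1) (4,2) (1,1) (0,2)
  BN@(3,2): attacks (4,4) (5,3) (2,4) (1,3) (4,0) (5,1) (2,0) (1,1)
B attacks (5,0): yes

Answer: yes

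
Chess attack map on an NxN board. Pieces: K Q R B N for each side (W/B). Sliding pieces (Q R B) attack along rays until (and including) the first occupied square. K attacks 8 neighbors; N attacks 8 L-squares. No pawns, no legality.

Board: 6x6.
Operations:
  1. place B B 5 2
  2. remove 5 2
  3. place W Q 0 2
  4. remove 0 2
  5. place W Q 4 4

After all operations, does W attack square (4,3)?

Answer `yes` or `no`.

Answer: yes

Derivation:
Op 1: place BB@(5,2)
Op 2: remove (5,2)
Op 3: place WQ@(0,2)
Op 4: remove (0,2)
Op 5: place WQ@(4,4)
Per-piece attacks for W:
  WQ@(4,4): attacks (4,5) (4,3) (4,2) (4,1) (4,0) (5,4) (3,4) (2,4) (1,4) (0,4) (5,5) (5,3) (3,5) (3,3) (2,2) (1,1) (0,0)
W attacks (4,3): yes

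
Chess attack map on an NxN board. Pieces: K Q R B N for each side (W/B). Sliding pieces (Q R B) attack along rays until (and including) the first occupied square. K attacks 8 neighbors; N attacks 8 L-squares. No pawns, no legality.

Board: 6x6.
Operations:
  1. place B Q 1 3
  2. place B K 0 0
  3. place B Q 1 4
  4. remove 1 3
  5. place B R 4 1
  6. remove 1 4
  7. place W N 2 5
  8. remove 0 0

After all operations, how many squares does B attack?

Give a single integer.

Answer: 10

Derivation:
Op 1: place BQ@(1,3)
Op 2: place BK@(0,0)
Op 3: place BQ@(1,4)
Op 4: remove (1,3)
Op 5: place BR@(4,1)
Op 6: remove (1,4)
Op 7: place WN@(2,5)
Op 8: remove (0,0)
Per-piece attacks for B:
  BR@(4,1): attacks (4,2) (4,3) (4,4) (4,5) (4,0) (5,1) (3,1) (2,1) (1,1) (0,1)
Union (10 distinct): (0,1) (1,1) (2,1) (3,1) (4,0) (4,2) (4,3) (4,4) (4,5) (5,1)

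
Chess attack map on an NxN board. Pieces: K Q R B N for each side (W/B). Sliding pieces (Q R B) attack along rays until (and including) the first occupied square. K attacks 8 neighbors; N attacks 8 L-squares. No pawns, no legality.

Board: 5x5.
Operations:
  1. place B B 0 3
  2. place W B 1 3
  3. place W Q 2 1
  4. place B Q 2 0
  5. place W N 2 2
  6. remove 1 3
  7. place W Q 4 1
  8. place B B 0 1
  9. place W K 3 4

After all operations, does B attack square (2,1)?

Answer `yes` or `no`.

Op 1: place BB@(0,3)
Op 2: place WB@(1,3)
Op 3: place WQ@(2,1)
Op 4: place BQ@(2,0)
Op 5: place WN@(2,2)
Op 6: remove (1,3)
Op 7: place WQ@(4,1)
Op 8: place BB@(0,1)
Op 9: place WK@(3,4)
Per-piece attacks for B:
  BB@(0,1): attacks (1,2) (2,3) (3,4) (1,0) [ray(1,1) blocked at (3,4)]
  BB@(0,3): attacks (1,4) (1,2) (2,1) [ray(1,-1) blocked at (2,1)]
  BQ@(2,0): attacks (2,1) (3,0) (4,0) (1,0) (0,0) (3,1) (4,2) (1,1) (0,2) [ray(0,1) blocked at (2,1)]
B attacks (2,1): yes

Answer: yes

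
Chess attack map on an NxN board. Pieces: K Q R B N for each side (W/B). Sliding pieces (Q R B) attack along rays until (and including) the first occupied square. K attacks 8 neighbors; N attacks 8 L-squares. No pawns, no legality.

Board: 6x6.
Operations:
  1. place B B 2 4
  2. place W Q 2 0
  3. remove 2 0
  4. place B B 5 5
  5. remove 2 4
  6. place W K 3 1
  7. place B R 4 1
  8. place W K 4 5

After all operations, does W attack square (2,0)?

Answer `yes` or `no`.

Op 1: place BB@(2,4)
Op 2: place WQ@(2,0)
Op 3: remove (2,0)
Op 4: place BB@(5,5)
Op 5: remove (2,4)
Op 6: place WK@(3,1)
Op 7: place BR@(4,1)
Op 8: place WK@(4,5)
Per-piece attacks for W:
  WK@(3,1): attacks (3,2) (3,0) (4,1) (2,1) (4,2) (4,0) (2,2) (2,0)
  WK@(4,5): attacks (4,4) (5,5) (3,5) (5,4) (3,4)
W attacks (2,0): yes

Answer: yes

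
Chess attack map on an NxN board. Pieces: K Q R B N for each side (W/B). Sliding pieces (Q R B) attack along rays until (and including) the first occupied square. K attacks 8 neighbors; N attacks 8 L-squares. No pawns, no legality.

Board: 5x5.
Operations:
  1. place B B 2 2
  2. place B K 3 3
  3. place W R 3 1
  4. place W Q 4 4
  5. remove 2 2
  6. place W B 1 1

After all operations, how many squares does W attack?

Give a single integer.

Op 1: place BB@(2,2)
Op 2: place BK@(3,3)
Op 3: place WR@(3,1)
Op 4: place WQ@(4,4)
Op 5: remove (2,2)
Op 6: place WB@(1,1)
Per-piece attacks for W:
  WB@(1,1): attacks (2,2) (3,3) (2,0) (0,2) (0,0) [ray(1,1) blocked at (3,3)]
  WR@(3,1): attacks (3,2) (3,3) (3,0) (4,1) (2,1) (1,1) [ray(0,1) blocked at (3,3); ray(-1,0) blocked at (1,1)]
  WQ@(4,4): attacks (4,3) (4,2) (4,1) (4,0) (3,4) (2,4) (1,4) (0,4) (3,3) [ray(-1,-1) blocked at (3,3)]
Union (17 distinct): (0,0) (0,2) (0,4) (1,1) (1,4) (2,0) (2,1) (2,2) (2,4) (3,0) (3,2) (3,3) (3,4) (4,0) (4,1) (4,2) (4,3)

Answer: 17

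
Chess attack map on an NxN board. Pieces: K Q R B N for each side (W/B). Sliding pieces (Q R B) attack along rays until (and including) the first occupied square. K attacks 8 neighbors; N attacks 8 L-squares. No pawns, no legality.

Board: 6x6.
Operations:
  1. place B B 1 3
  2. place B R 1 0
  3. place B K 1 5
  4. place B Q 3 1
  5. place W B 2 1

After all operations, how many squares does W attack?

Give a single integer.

Answer: 7

Derivation:
Op 1: place BB@(1,3)
Op 2: place BR@(1,0)
Op 3: place BK@(1,5)
Op 4: place BQ@(3,1)
Op 5: place WB@(2,1)
Per-piece attacks for W:
  WB@(2,1): attacks (3,2) (4,3) (5,4) (3,0) (1,2) (0,3) (1,0) [ray(-1,-1) blocked at (1,0)]
Union (7 distinct): (0,3) (1,0) (1,2) (3,0) (3,2) (4,3) (5,4)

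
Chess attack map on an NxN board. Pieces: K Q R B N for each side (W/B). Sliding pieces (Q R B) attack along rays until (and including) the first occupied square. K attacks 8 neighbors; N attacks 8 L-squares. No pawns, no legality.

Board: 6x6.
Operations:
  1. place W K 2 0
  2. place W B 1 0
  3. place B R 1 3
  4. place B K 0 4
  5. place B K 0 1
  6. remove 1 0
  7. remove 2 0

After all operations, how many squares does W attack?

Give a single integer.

Op 1: place WK@(2,0)
Op 2: place WB@(1,0)
Op 3: place BR@(1,3)
Op 4: place BK@(0,4)
Op 5: place BK@(0,1)
Op 6: remove (1,0)
Op 7: remove (2,0)
Per-piece attacks for W:
Union (0 distinct): (none)

Answer: 0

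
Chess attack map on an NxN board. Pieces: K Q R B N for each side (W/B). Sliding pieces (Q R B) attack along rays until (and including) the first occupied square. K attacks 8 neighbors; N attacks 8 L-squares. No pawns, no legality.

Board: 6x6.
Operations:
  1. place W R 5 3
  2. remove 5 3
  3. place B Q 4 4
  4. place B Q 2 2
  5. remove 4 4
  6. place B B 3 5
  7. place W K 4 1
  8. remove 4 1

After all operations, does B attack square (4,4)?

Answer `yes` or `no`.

Answer: yes

Derivation:
Op 1: place WR@(5,3)
Op 2: remove (5,3)
Op 3: place BQ@(4,4)
Op 4: place BQ@(2,2)
Op 5: remove (4,4)
Op 6: place BB@(3,5)
Op 7: place WK@(4,1)
Op 8: remove (4,1)
Per-piece attacks for B:
  BQ@(2,2): attacks (2,3) (2,4) (2,5) (2,1) (2,0) (3,2) (4,2) (5,2) (1,2) (0,2) (3,3) (4,4) (5,5) (3,1) (4,0) (1,3) (0,4) (1,1) (0,0)
  BB@(3,5): attacks (4,4) (5,3) (2,4) (1,3) (0,2)
B attacks (4,4): yes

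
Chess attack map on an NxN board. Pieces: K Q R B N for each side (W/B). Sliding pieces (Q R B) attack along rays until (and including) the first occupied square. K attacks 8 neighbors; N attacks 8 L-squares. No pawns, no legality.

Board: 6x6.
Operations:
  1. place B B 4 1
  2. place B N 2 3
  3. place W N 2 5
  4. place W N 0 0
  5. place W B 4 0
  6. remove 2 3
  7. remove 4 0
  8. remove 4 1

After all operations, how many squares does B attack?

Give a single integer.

Answer: 0

Derivation:
Op 1: place BB@(4,1)
Op 2: place BN@(2,3)
Op 3: place WN@(2,5)
Op 4: place WN@(0,0)
Op 5: place WB@(4,0)
Op 6: remove (2,3)
Op 7: remove (4,0)
Op 8: remove (4,1)
Per-piece attacks for B:
Union (0 distinct): (none)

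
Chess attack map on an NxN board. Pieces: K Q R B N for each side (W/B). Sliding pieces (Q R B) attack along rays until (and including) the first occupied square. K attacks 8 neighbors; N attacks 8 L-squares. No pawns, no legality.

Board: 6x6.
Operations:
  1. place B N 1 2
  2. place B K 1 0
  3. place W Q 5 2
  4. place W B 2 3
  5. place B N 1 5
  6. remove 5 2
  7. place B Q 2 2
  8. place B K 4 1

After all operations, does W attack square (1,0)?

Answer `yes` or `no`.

Op 1: place BN@(1,2)
Op 2: place BK@(1,0)
Op 3: place WQ@(5,2)
Op 4: place WB@(2,3)
Op 5: place BN@(1,5)
Op 6: remove (5,2)
Op 7: place BQ@(2,2)
Op 8: place BK@(4,1)
Per-piece attacks for W:
  WB@(2,3): attacks (3,4) (4,5) (3,2) (4,1) (1,4) (0,5) (1,2) [ray(1,-1) blocked at (4,1); ray(-1,-1) blocked at (1,2)]
W attacks (1,0): no

Answer: no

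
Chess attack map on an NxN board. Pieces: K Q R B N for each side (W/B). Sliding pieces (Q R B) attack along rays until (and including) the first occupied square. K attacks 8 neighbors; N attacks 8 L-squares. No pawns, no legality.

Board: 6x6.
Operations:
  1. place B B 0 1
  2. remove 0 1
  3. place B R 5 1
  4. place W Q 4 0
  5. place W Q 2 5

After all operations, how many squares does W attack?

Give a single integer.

Answer: 26

Derivation:
Op 1: place BB@(0,1)
Op 2: remove (0,1)
Op 3: place BR@(5,1)
Op 4: place WQ@(4,0)
Op 5: place WQ@(2,5)
Per-piece attacks for W:
  WQ@(2,5): attacks (2,4) (2,3) (2,2) (2,1) (2,0) (3,5) (4,5) (5,5) (1,5) (0,5) (3,4) (4,3) (5,2) (1,4) (0,3)
  WQ@(4,0): attacks (4,1) (4,2) (4,3) (4,4) (4,5) (5,0) (3,0) (2,0) (1,0) (0,0) (5,1) (3,1) (2,2) (1,3) (0,4) [ray(1,1) blocked at (5,1)]
Union (26 distinct): (0,0) (0,3) (0,4) (0,5) (1,0) (1,3) (1,4) (1,5) (2,0) (2,1) (2,2) (2,3) (2,4) (3,0) (3,1) (3,4) (3,5) (4,1) (4,2) (4,3) (4,4) (4,5) (5,0) (5,1) (5,2) (5,5)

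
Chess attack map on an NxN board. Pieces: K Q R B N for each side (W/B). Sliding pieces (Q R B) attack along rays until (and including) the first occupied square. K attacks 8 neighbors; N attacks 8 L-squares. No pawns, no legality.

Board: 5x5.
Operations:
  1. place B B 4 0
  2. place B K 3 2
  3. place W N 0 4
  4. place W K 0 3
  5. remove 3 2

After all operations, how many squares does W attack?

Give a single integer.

Op 1: place BB@(4,0)
Op 2: place BK@(3,2)
Op 3: place WN@(0,4)
Op 4: place WK@(0,3)
Op 5: remove (3,2)
Per-piece attacks for W:
  WK@(0,3): attacks (0,4) (0,2) (1,3) (1,4) (1,2)
  WN@(0,4): attacks (1,2) (2,3)
Union (6 distinct): (0,2) (0,4) (1,2) (1,3) (1,4) (2,3)

Answer: 6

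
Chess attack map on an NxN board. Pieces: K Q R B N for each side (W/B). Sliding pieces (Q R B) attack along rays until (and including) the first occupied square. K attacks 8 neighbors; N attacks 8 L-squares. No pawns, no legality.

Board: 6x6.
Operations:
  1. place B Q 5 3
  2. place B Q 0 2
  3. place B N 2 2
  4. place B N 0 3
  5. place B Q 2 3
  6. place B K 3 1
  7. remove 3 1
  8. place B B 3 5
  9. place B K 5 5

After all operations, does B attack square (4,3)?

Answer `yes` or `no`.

Answer: yes

Derivation:
Op 1: place BQ@(5,3)
Op 2: place BQ@(0,2)
Op 3: place BN@(2,2)
Op 4: place BN@(0,3)
Op 5: place BQ@(2,3)
Op 6: place BK@(3,1)
Op 7: remove (3,1)
Op 8: place BB@(3,5)
Op 9: place BK@(5,5)
Per-piece attacks for B:
  BQ@(0,2): attacks (0,3) (0,1) (0,0) (1,2) (2,2) (1,3) (2,4) (3,5) (1,1) (2,0) [ray(0,1) blocked at (0,3); ray(1,0) blocked at (2,2); ray(1,1) blocked at (3,5)]
  BN@(0,3): attacks (1,5) (2,4) (1,1) (2,2)
  BN@(2,2): attacks (3,4) (4,3) (1,4) (0,3) (3,0) (4,1) (1,0) (0,1)
  BQ@(2,3): attacks (2,4) (2,5) (2,2) (3,3) (4,3) (5,3) (1,3) (0,3) (3,4) (4,5) (3,2) (4,1) (5,0) (1,4) (0,5) (1,2) (0,1) [ray(0,-1) blocked at (2,2); ray(1,0) blocked at (5,3); ray(-1,0) blocked at (0,3)]
  BB@(3,5): attacks (4,4) (5,3) (2,4) (1,3) (0,2) [ray(1,-1) blocked at (5,3); ray(-1,-1) blocked at (0,2)]
  BQ@(5,3): attacks (5,4) (5,5) (5,2) (5,1) (5,0) (4,3) (3,3) (2,3) (4,4) (3,5) (4,2) (3,1) (2,0) [ray(0,1) blocked at (5,5); ray(-1,0) blocked at (2,3); ray(-1,1) blocked at (3,5)]
  BK@(5,5): attacks (5,4) (4,5) (4,4)
B attacks (4,3): yes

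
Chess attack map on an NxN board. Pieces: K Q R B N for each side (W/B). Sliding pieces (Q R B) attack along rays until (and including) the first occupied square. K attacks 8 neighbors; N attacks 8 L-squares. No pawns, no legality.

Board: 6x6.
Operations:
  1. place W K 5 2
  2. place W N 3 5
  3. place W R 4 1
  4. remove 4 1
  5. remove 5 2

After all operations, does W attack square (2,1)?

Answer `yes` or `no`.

Op 1: place WK@(5,2)
Op 2: place WN@(3,5)
Op 3: place WR@(4,1)
Op 4: remove (4,1)
Op 5: remove (5,2)
Per-piece attacks for W:
  WN@(3,5): attacks (4,3) (5,4) (2,3) (1,4)
W attacks (2,1): no

Answer: no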